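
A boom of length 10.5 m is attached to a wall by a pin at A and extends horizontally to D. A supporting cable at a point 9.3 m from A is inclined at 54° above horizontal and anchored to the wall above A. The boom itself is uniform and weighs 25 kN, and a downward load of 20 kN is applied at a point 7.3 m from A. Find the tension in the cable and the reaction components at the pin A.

T = 36.85 kN, A_x = 21.66 kN, A_y = 15.19 kN

ΣM about A: T·sin54°·9.3 − 25·5.25 − 20·7.3 = 0 → T = 277.25/(9.3·0.809017) = 36.8494 ≈ 36.85 kN.
ΣF_x = 0: A_x − T·cos54° = 0 → A_x = 36.8494 × 0.587785 = 21.66 kN.
ΣF_y = 0: A_y + T·sin54° − 25 − 20 = 0 → A_y = 45 − 36.8494 × 0.809017 = 15.19 kN.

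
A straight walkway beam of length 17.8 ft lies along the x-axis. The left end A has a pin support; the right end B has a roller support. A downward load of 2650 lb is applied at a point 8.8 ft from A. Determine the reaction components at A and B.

ΣM about A: B_y·17.8 − 2650·8.8 = 0 → B_y = 23320/17.8 = 1310.11 ≈ 1310 lb.
ΣF_y = 0: A_y + 1310.11 − 2650 = 0 → A_y = 1340 lb.
ΣF_x = 0: no horizontal applied forces, so A_x = 0.

A_x = 0, A_y = 1340 lb, B_y = 1310 lb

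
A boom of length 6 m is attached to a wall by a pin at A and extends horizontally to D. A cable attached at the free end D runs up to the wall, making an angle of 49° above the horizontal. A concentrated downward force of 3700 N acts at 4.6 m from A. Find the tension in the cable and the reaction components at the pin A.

ΣM about A: T·sin49°·6 − 3700·4.6 = 0 → T = 17020/(6·0.75471) = 3758.62 ≈ 3759 N.
ΣF_x = 0: A_x − T·cos49° = 0 → A_x = 3758.62 × 0.656059 = 2466 N.
ΣF_y = 0: A_y + T·sin49° − 3700 = 0 → A_y = 3700 − 3758.62 × 0.75471 = 863.3 N.

T = 3759 N, A_x = 2466 N, A_y = 863.3 N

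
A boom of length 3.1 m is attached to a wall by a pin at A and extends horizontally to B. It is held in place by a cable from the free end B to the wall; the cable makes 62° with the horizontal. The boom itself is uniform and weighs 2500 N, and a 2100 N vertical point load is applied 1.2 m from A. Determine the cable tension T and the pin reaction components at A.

T = 2336 N, A_x = 1097 N, A_y = 2537 N

ΣM about A: T·sin62°·3.1 − 2500·1.55 − 2100·1.2 = 0 → T = 6395/(3.1·0.882948) = 2336.38 ≈ 2336 N.
ΣF_x = 0: A_x − T·cos62° = 0 → A_x = 2336.38 × 0.469472 = 1097 N.
ΣF_y = 0: A_y + T·sin62° − 2500 − 2100 = 0 → A_y = 4600 − 2336.38 × 0.882948 = 2537 N.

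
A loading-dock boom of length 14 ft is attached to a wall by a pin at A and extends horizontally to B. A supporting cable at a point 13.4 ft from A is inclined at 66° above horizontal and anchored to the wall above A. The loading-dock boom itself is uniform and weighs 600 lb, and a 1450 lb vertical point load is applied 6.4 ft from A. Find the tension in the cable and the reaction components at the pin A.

T = 1101 lb, A_x = 447.9 lb, A_y = 1044 lb

ΣM about A: T·sin66°·13.4 − 600·7 − 1450·6.4 = 0 → T = 13480/(13.4·0.913545) = 1101.17 ≈ 1101 lb.
ΣF_x = 0: A_x − T·cos66° = 0 → A_x = 1101.17 × 0.406737 = 447.9 lb.
ΣF_y = 0: A_y + T·sin66° − 600 − 1450 = 0 → A_y = 2050 − 1101.17 × 0.913545 = 1044 lb.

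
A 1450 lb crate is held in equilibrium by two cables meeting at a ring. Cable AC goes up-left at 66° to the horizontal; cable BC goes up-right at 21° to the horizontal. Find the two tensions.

ΣF_x = 0: −T_AC·cos66° + T_BC·cos21° = 0 → T_BC = 0.435674·T_AC.
ΣF_y = 0: T_AC·sin66° + T_BC·sin21° = 1450.
Substitute: T_AC·(0.913545 + 0.435674·0.358368) = 1450 → T_AC = 1355.55 ≈ 1356 lb.
Then T_BC = 0.435674 × 1355.55 = 590.6 lb.

T_AC = 1356 lb, T_BC = 590.6 lb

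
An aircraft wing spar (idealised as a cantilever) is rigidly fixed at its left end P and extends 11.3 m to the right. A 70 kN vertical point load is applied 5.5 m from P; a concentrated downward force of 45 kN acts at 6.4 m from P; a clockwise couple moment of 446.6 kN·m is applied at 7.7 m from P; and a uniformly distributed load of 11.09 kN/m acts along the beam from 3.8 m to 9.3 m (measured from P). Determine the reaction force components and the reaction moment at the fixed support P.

Resultant of the distributed load: 11.09 × 5.5 = 60.995 kN at 6.55 m from P.
ΣF_x = 0: P_x = 0.
ΣF_y = 0: P_y − 70 − 45 − 11.09·5.5 = 0 → P_y = 176.0 kN.
ΣM about P: M_P − 70·5.5 − 45·6.4 − 446.6 − (11.09·5.5)·6.55 = 0 → M_P = 1519 kN·m.

P_x = 0, P_y = 176.0 kN, M_P = 1519 kN·m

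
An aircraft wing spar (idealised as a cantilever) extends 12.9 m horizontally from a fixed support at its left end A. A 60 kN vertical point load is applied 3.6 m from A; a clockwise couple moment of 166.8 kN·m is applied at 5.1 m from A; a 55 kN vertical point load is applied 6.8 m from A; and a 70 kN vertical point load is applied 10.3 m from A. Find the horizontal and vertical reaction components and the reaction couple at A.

ΣF_x = 0: A_x = 0.
ΣF_y = 0: A_y − 60 − 55 − 70 = 0 → A_y = 185.0 kN.
ΣM about A: M_A − 60·3.6 − 166.8 − 55·6.8 − 70·10.3 = 0 → M_A = 1478 kN·m.

A_x = 0, A_y = 185.0 kN, M_A = 1478 kN·m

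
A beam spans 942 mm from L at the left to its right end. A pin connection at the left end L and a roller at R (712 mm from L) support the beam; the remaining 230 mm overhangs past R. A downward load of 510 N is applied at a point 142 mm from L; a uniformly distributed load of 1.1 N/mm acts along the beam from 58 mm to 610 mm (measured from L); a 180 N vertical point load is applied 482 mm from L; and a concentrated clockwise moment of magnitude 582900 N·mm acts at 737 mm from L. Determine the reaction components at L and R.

Resultant of the distributed load: 1.1 × 552 = 607.2 N at 334 mm from L.
Taking moments about L: R_y·712 − 510·142 − (1.1·552)·334 − 180·482 − 582900 = 0 → R_y = 944884.8/712 = 1327.09 ≈ 1327 N.
ΣF_y = 0: L_y + 1327.09 − 510 − 1.1·552 − 180 = 0 → L_y = -29.89 N.
ΣF_x = 0: no horizontal applied forces, so L_x = 0.

L_x = 0, L_y = -29.89 N, R_y = 1327 N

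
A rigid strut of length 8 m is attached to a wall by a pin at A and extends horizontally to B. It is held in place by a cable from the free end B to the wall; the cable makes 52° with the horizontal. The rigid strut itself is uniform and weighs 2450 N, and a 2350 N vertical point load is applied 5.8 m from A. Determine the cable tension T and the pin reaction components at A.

T = 3717 N, A_x = 2288 N, A_y = 1871 N

ΣM about A: T·sin52°·8 − 2450·4 − 2350·5.8 = 0 → T = 23430/(8·0.788011) = 3716.64 ≈ 3717 N.
ΣF_x = 0: A_x − T·cos52° = 0 → A_x = 3716.64 × 0.615661 = 2288 N.
ΣF_y = 0: A_y + T·sin52° − 2450 − 2350 = 0 → A_y = 4800 − 3716.64 × 0.788011 = 1871 N.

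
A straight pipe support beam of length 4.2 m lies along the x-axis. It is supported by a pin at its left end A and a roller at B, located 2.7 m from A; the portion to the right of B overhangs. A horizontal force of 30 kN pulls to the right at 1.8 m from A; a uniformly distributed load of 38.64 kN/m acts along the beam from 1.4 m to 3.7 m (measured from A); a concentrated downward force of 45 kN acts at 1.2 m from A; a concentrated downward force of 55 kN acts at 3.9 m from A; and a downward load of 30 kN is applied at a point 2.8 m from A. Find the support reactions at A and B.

Resultant of the distributed load: 38.64 × 2.3 = 88.872 kN at 2.55 m from A.
Taking moments about A: B_y·2.7 − (38.64·2.3)·2.55 − 45·1.2 − 55·3.9 − 30·2.8 = 0 → B_y = 579.1236/2.7 = 214.49 ≈ 214.5 kN.
ΣF_y = 0: A_y + 214.49 − 38.64·2.3 − 45 − 55 − 30 = 0 → A_y = 4.382 kN.
ΣF_x = 0: A_x + 30 = 0 → A_x = -30.00 kN.

A_x = -30.00 kN, A_y = 4.382 kN, B_y = 214.5 kN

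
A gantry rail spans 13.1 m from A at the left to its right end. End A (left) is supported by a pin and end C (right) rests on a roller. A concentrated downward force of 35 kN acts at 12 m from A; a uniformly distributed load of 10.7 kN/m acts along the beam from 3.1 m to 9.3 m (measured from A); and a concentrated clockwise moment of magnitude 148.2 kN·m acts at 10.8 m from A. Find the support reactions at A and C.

Resultant of the distributed load: 10.7 × 6.2 = 66.34 kN at 6.2 m from A.
Moments about A: C_y·13.1 − 35·12 − (10.7·6.2)·6.2 − 148.2 = 0 → C_y = 979.508/13.1 = 74.7716 ≈ 74.77 kN.
ΣF_y = 0: A_y + 74.7716 − 35 − 10.7·6.2 = 0 → A_y = 26.57 kN.
ΣF_x = 0: no horizontal applied forces, so A_x = 0.

A_x = 0, A_y = 26.57 kN, C_y = 74.77 kN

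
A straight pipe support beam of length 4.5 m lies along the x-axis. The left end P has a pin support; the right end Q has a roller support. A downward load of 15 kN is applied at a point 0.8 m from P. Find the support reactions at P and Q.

P_x = 0, P_y = 12.33 kN, Q_y = 2.667 kN

Moments about P: Q_y·4.5 − 15·0.8 = 0 → Q_y = 12/4.5 = 2.66667 ≈ 2.667 kN.
ΣF_y = 0: P_y + 2.66667 − 15 = 0 → P_y = 12.33 kN.
ΣF_x = 0: no horizontal applied forces, so P_x = 0.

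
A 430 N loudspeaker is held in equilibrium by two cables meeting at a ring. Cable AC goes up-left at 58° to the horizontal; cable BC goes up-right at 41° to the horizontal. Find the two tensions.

T_AC = 328.6 N, T_BC = 230.7 N

ΣF_x = 0: −T_AC·cos58° + T_BC·cos41° = 0 → T_BC = 0.70215·T_AC.
ΣF_y = 0: T_AC·sin58° + T_BC·sin41° = 430.
Substitute: T_AC·(0.848048 + 0.70215·0.656059) = 430 → T_AC = 328.57 ≈ 328.6 N.
Then T_BC = 0.70215 × 328.57 = 230.7 N.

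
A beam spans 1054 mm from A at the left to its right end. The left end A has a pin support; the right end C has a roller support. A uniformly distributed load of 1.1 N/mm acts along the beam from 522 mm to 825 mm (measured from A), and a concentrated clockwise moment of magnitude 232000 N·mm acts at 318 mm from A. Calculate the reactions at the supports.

A_x = 0, A_y = -99.79 N, C_y = 433.1 N

Resultant of the distributed load: 1.1 × 303 = 333.3 N at 673.5 mm from A.
Moments about A: C_y·1054 − (1.1·303)·673.5 − 232000 = 0 → C_y = 456477.55/1054 = 433.091 ≈ 433.1 N.
ΣF_y = 0: A_y + 433.091 − 1.1·303 = 0 → A_y = -99.79 N.
ΣF_x = 0: no horizontal applied forces, so A_x = 0.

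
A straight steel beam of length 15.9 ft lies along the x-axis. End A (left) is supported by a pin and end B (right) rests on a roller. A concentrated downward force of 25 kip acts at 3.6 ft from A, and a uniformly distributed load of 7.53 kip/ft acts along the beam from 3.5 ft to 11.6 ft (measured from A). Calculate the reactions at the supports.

Resultant of the distributed load: 7.53 × 8.1 = 60.993 kip at 7.55 ft from A.
Taking moments about A: B_y·15.9 − 25·3.6 − (7.53·8.1)·7.55 = 0 → B_y = 550.49715/15.9 = 34.6225 ≈ 34.62 kip.
ΣF_y = 0: A_y + 34.6225 − 25 − 7.53·8.1 = 0 → A_y = 51.37 kip.
ΣF_x = 0: no horizontal applied forces, so A_x = 0.

A_x = 0, A_y = 51.37 kip, B_y = 34.62 kip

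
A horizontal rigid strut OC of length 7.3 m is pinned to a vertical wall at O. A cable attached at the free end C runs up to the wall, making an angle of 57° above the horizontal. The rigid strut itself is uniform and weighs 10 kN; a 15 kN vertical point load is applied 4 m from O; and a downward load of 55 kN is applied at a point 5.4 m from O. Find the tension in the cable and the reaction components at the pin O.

T = 64.27 kN, O_x = 35.01 kN, O_y = 26.10 kN

ΣM about O: T·sin57°·7.3 − 10·3.65 − 15·4 − 55·5.4 = 0 → T = 393.5/(7.3·0.838671) = 64.2732 ≈ 64.27 kN.
ΣF_x = 0: O_x − T·cos57° = 0 → O_x = 64.2732 × 0.544639 = 35.01 kN.
ΣF_y = 0: O_y + T·sin57° − 10 − 15 − 55 = 0 → O_y = 80 − 64.2732 × 0.838671 = 26.10 kN.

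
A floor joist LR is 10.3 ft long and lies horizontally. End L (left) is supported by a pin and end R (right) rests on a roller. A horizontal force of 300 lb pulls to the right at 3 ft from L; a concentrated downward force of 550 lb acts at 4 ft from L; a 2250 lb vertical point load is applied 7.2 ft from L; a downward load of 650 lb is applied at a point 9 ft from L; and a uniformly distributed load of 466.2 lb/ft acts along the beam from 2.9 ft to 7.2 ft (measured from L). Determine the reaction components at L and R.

L_x = -300.0 lb, L_y = 2117 lb, R_y = 3337 lb

Resultant of the distributed load: 466.2 × 4.3 = 2004.66 lb at 5.05 ft from L.
Taking moments about L: R_y·10.3 − 550·4 − 2250·7.2 − 650·9 − (466.2·4.3)·5.05 = 0 → R_y = 34373.533/10.3 = 3337.24 ≈ 3337 lb.
ΣF_y = 0: L_y + 3337.24 − 550 − 2250 − 650 − 466.2·4.3 = 0 → L_y = 2117 lb.
ΣF_x = 0: L_x + 300 = 0 → L_x = -300.0 lb.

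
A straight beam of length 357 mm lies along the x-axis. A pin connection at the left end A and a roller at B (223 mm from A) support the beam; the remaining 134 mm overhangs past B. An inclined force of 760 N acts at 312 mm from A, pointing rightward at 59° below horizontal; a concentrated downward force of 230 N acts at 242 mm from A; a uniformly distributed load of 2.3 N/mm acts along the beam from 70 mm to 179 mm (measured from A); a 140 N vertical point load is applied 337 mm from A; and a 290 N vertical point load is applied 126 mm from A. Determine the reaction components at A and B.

Resultant of the distributed load: 2.3 × 109 = 250.7 N at 124.5 mm from A.
Moments about A: B_y·223 − 760·sin59°·312 − 230·242 − (2.3·109)·124.5 − 140·337 − 290·126 = 0 → B_y = 373844/223 = 1676.43 ≈ 1676 N.
ΣF_y = 0: A_y + 1676.43 − 760·sin59° − 230 − 2.3·109 − 140 − 290 = 0 → A_y = -114.3 N.
ΣF_x = 0: A_x + 760·cos59° = 0 → A_x = -391.4 N.

A_x = -391.4 N, A_y = -114.3 N, B_y = 1676 N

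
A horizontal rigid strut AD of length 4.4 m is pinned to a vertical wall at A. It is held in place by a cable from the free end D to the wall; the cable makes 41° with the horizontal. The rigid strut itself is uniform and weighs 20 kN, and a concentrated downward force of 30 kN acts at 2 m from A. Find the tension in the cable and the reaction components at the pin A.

T = 36.03 kN, A_x = 27.19 kN, A_y = 26.36 kN

ΣM about A: T·sin41°·4.4 − 20·2.2 − 30·2 = 0 → T = 104/(4.4·0.656059) = 36.0278 ≈ 36.03 kN.
ΣF_x = 0: A_x − T·cos41° = 0 → A_x = 36.0278 × 0.75471 = 27.19 kN.
ΣF_y = 0: A_y + T·sin41° − 20 − 30 = 0 → A_y = 50 − 36.0278 × 0.656059 = 26.36 kN.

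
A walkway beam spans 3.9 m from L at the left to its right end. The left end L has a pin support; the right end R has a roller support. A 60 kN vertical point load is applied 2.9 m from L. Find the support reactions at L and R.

Moments about L: R_y·3.9 − 60·2.9 = 0 → R_y = 174/3.9 = 44.6154 ≈ 44.62 kN.
ΣF_y = 0: L_y + 44.6154 − 60 = 0 → L_y = 15.38 kN.
ΣF_x = 0: no horizontal applied forces, so L_x = 0.

L_x = 0, L_y = 15.38 kN, R_y = 44.62 kN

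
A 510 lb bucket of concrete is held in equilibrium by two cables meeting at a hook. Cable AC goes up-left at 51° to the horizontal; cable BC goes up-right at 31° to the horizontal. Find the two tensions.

T_AC = 441.5 lb, T_BC = 324.1 lb

ΣF_x = 0: −T_AC·cos51° + T_BC·cos31° = 0 → T_BC = 0.734186·T_AC.
ΣF_y = 0: T_AC·sin51° + T_BC·sin31° = 510.
Substitute: T_AC·(0.777146 + 0.734186·0.515038) = 510 → T_AC = 441.452 ≈ 441.5 lb.
Then T_BC = 0.734186 × 441.452 = 324.1 lb.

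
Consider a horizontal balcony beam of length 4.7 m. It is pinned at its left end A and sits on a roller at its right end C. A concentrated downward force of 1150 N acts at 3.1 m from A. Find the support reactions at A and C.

ΣM about A: C_y·4.7 − 1150·3.1 = 0 → C_y = 3565/4.7 = 758.511 ≈ 758.5 N.
ΣF_y = 0: A_y + 758.511 − 1150 = 0 → A_y = 391.5 N.
ΣF_x = 0: no horizontal applied forces, so A_x = 0.

A_x = 0, A_y = 391.5 N, C_y = 758.5 N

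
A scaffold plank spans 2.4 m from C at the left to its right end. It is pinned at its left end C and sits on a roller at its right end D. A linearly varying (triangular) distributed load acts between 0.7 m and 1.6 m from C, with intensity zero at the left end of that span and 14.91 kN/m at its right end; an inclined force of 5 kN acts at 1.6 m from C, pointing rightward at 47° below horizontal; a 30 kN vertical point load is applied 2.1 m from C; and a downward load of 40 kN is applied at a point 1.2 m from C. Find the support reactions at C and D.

C_x = -3.410 kN, C_y = 28.04 kN, D_y = 52.32 kN

Resultant of the triangular load: ½ × 14.91 × 0.9 = 6.7095 kN, acting at 1.3 m from C (one-third of the span from the peak).
ΣM about C: D_y·2.4 − (½·14.91·0.9)·1.3 − 5·sin47°·1.6 − 30·2.1 − 40·1.2 = 0 → D_y = 125.573/2.4 = 52.3221 ≈ 52.32 kN.
ΣF_y = 0: C_y + 52.3221 − ½·14.91·0.9 − 5·sin47° − 30 − 40 = 0 → C_y = 28.04 kN.
ΣF_x = 0: C_x + 5·cos47° = 0 → C_x = -3.410 kN.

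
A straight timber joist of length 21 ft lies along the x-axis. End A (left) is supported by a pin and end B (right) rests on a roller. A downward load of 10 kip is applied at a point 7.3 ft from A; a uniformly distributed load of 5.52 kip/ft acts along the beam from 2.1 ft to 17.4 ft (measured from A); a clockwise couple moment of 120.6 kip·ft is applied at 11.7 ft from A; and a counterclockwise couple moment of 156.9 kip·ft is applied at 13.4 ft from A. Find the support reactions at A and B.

Resultant of the distributed load: 5.52 × 15.3 = 84.456 kip at 9.75 ft from A.
Taking moments about A: B_y·21 − 10·7.3 − (5.52·15.3)·9.75 − 120.6 + 156.9 = 0 → B_y = 860.146/21 = 40.9593 ≈ 40.96 kip.
ΣF_y = 0: A_y + 40.9593 − 10 − 5.52·15.3 = 0 → A_y = 53.50 kip.
ΣF_x = 0: no horizontal applied forces, so A_x = 0.

A_x = 0, A_y = 53.50 kip, B_y = 40.96 kip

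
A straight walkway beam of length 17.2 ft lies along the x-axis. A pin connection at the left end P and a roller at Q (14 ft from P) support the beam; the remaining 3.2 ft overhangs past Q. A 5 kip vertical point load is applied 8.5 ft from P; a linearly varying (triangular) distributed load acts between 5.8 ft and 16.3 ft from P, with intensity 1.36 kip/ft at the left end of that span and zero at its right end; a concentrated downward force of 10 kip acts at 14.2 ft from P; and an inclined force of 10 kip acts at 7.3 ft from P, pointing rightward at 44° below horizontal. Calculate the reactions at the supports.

P_x = -7.193 kip, P_y = 7.543 kip, Q_y = 21.54 kip

Resultant of the triangular load: ½ × 1.36 × 10.5 = 7.14 kip, acting at 9.3 ft from P (one-third of the span from the peak).
Taking moments about P: Q_y·14 − 5·8.5 − (½·1.36·10.5)·9.3 − 10·14.2 − 10·sin44°·7.3 = 0 → Q_y = 301.612/14 = 21.5437 ≈ 21.54 kip.
ΣF_y = 0: P_y + 21.5437 − 5 − ½·1.36·10.5 − 10 − 10·sin44° = 0 → P_y = 7.543 kip.
ΣF_x = 0: P_x + 10·cos44° = 0 → P_x = -7.193 kip.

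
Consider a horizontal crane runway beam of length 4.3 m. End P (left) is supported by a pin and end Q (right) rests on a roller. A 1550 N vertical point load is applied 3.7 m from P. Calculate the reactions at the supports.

P_x = 0, P_y = 216.3 N, Q_y = 1334 N

ΣM about P: Q_y·4.3 − 1550·3.7 = 0 → Q_y = 5735/4.3 = 1333.72 ≈ 1334 N.
ΣF_y = 0: P_y + 1333.72 − 1550 = 0 → P_y = 216.3 N.
ΣF_x = 0: no horizontal applied forces, so P_x = 0.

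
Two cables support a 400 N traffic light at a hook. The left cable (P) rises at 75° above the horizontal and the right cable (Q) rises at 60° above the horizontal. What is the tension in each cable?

ΣF_x = 0: −T_P·cos75° + T_Q·cos60° = 0 → T_Q = 0.517638·T_P.
ΣF_y = 0: T_P·sin75° + T_Q·sin60° = 400.
Substitute: T_P·(0.965926 + 0.517638·0.866025) = 400 → T_P = 282.843 ≈ 282.8 N.
Then T_Q = 0.517638 × 282.843 = 146.4 N.

T_P = 282.8 N, T_Q = 146.4 N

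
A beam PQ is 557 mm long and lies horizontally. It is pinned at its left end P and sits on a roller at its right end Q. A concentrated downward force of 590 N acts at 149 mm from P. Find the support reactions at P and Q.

Moments about P: Q_y·557 − 590·149 = 0 → Q_y = 87910/557 = 157.828 ≈ 157.8 N.
ΣF_y = 0: P_y + 157.828 − 590 = 0 → P_y = 432.2 N.
ΣF_x = 0: no horizontal applied forces, so P_x = 0.

P_x = 0, P_y = 432.2 N, Q_y = 157.8 N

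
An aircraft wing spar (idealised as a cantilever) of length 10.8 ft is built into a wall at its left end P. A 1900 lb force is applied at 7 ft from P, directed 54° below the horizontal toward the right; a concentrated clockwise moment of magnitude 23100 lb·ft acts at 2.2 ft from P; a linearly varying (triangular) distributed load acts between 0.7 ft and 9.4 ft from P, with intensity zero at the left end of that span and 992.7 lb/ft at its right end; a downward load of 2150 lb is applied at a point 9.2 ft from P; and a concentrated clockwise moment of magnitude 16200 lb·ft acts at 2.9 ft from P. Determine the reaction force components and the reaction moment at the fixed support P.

P_x = -1117 lb, P_y = 8005 lb, M_P = 97910 lb·ft

Resultant of the triangular load: ½ × 992.7 × 8.7 = 4318.245 lb, acting at 6.5 ft from P (one-third of the span from the peak).
ΣF_x = 0: P_x + 1900·cos54° = 0 → P_x = -1117 lb.
ΣF_y = 0: P_y − 1900·sin54° − ½·992.7·8.7 − 2150 = 0 → P_y = 8005 lb.
ΣM about P: M_P − 1900·sin54°·7 − 23100 − (½·992.7·8.7)·6.5 − 2150·9.2 − 16200 = 0 → M_P = 97910 lb·ft.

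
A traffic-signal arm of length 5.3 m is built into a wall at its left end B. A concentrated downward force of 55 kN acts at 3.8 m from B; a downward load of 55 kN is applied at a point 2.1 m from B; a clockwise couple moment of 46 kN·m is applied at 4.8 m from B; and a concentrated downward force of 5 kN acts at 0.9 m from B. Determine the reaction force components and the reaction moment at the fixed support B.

ΣF_x = 0: B_x = 0.
ΣF_y = 0: B_y − 55 − 55 − 5 = 0 → B_y = 115.0 kN.
ΣM about B: M_B − 55·3.8 − 55·2.1 − 46 − 5·0.9 = 0 → M_B = 375.0 kN·m.

B_x = 0, B_y = 115.0 kN, M_B = 375.0 kN·m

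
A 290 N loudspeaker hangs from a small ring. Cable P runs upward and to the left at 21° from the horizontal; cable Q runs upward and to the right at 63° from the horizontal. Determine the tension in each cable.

T_P = 132.4 N, T_Q = 272.2 N

ΣF_x = 0: −T_P·cos21° + T_Q·cos63° = 0 → T_Q = 2.05639·T_P.
ΣF_y = 0: T_P·sin21° + T_Q·sin63° = 290.
Substitute: T_P·(0.358368 + 2.05639·0.891007) = 290 → T_P = 132.382 ≈ 132.4 N.
Then T_Q = 2.05639 × 132.382 = 272.2 N.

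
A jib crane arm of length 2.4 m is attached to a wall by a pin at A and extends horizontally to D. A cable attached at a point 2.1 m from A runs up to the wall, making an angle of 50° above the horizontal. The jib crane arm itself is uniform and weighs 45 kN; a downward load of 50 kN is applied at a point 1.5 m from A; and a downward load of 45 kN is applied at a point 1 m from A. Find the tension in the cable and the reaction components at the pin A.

T = 108.2 kN, A_x = 69.53 kN, A_y = 57.14 kN

ΣM about A: T·sin50°·2.1 − 45·1.2 − 50·1.5 − 45·1 = 0 → T = 174/(2.1·0.766044) = 108.162 ≈ 108.2 kN.
ΣF_x = 0: A_x − T·cos50° = 0 → A_x = 108.162 × 0.642788 = 69.53 kN.
ΣF_y = 0: A_y + T·sin50° − 45 − 50 − 45 = 0 → A_y = 140 − 108.162 × 0.766044 = 57.14 kN.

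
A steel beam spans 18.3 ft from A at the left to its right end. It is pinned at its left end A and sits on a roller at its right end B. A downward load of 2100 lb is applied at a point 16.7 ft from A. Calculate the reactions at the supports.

Taking moments about A: B_y·18.3 − 2100·16.7 = 0 → B_y = 35070/18.3 = 1916.39 ≈ 1916 lb.
ΣF_y = 0: A_y + 1916.39 − 2100 = 0 → A_y = 183.6 lb.
ΣF_x = 0: no horizontal applied forces, so A_x = 0.

A_x = 0, A_y = 183.6 lb, B_y = 1916 lb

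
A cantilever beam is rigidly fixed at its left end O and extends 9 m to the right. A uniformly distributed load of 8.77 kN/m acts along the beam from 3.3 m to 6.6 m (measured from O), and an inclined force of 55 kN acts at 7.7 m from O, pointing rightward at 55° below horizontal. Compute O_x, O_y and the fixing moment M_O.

O_x = -31.55 kN, O_y = 73.99 kN, M_O = 490.2 kN·m

Resultant of the distributed load: 8.77 × 3.3 = 28.941 kN at 4.95 m from O.
ΣF_x = 0: O_x + 55·cos55° = 0 → O_x = -31.55 kN.
ΣF_y = 0: O_y − 8.77·3.3 − 55·sin55° = 0 → O_y = 73.99 kN.
ΣM about O: M_O − (8.77·3.3)·4.95 − 55·sin55°·7.7 = 0 → M_O = 490.2 kN·m.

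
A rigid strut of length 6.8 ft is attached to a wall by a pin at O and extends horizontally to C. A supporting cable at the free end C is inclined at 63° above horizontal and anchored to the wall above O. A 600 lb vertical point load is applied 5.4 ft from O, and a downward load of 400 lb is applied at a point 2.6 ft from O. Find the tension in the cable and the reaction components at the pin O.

T = 706.4 lb, O_x = 320.7 lb, O_y = 370.6 lb

ΣM about O: T·sin63°·6.8 − 600·5.4 − 400·2.6 = 0 → T = 4280/(6.8·0.891007) = 706.405 ≈ 706.4 lb.
ΣF_x = 0: O_x − T·cos63° = 0 → O_x = 706.405 × 0.45399 = 320.7 lb.
ΣF_y = 0: O_y + T·sin63° − 600 − 400 = 0 → O_y = 1000 − 706.405 × 0.891007 = 370.6 lb.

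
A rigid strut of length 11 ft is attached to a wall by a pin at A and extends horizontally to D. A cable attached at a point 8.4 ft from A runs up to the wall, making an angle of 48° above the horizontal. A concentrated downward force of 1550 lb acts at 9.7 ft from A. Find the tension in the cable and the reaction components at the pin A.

ΣM about A: T·sin48°·8.4 − 1550·9.7 = 0 → T = 15035/(8.4·0.743145) = 2408.52 ≈ 2409 lb.
ΣF_x = 0: A_x − T·cos48° = 0 → A_x = 2408.52 × 0.669131 = 1612 lb.
ΣF_y = 0: A_y + T·sin48° − 1550 = 0 → A_y = 1550 − 2408.52 × 0.743145 = -239.9 lb.

T = 2409 lb, A_x = 1612 lb, A_y = -239.9 lb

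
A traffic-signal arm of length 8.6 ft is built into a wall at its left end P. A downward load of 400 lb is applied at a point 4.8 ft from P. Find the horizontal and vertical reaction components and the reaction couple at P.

ΣF_x = 0: P_x = 0.
ΣF_y = 0: P_y − 400 = 0 → P_y = 400.0 lb.
ΣM about P: M_P − 400·4.8 = 0 → M_P = 1920 lb·ft.

P_x = 0, P_y = 400.0 lb, M_P = 1920 lb·ft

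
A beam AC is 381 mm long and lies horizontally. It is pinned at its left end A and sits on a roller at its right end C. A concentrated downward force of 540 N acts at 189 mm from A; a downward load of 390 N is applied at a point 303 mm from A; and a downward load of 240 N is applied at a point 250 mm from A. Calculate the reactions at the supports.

ΣM about A: C_y·381 − 540·189 − 390·303 − 240·250 = 0 → C_y = 280230/381 = 735.512 ≈ 735.5 N.
ΣF_y = 0: A_y + 735.512 − 540 − 390 − 240 = 0 → A_y = 434.5 N.
ΣF_x = 0: no horizontal applied forces, so A_x = 0.

A_x = 0, A_y = 434.5 N, C_y = 735.5 N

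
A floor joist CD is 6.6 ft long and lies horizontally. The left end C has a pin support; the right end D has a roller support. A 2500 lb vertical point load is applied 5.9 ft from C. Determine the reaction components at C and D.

C_x = 0, C_y = 265.2 lb, D_y = 2235 lb

Taking moments about C: D_y·6.6 − 2500·5.9 = 0 → D_y = 14750/6.6 = 2234.85 ≈ 2235 lb.
ΣF_y = 0: C_y + 2234.85 − 2500 = 0 → C_y = 265.2 lb.
ΣF_x = 0: no horizontal applied forces, so C_x = 0.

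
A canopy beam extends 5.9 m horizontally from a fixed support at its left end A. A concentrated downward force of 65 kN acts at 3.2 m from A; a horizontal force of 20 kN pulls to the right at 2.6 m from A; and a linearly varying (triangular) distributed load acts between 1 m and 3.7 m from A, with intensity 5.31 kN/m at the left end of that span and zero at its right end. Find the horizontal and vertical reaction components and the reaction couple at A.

A_x = -20.00 kN, A_y = 72.17 kN, M_A = 221.6 kN·m

Resultant of the triangular load: ½ × 5.31 × 2.7 = 7.1685 kN, acting at 1.9 m from A (one-third of the span from the peak).
ΣF_x = 0: A_x + 20 = 0 → A_x = -20.00 kN.
ΣF_y = 0: A_y − 65 − ½·5.31·2.7 = 0 → A_y = 72.17 kN.
ΣM about A: M_A − 65·3.2 − (½·5.31·2.7)·1.9 = 0 → M_A = 221.6 kN·m.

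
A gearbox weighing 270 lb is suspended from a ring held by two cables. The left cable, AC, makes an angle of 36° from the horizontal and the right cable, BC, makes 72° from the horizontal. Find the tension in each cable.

ΣF_x = 0: −T_AC·cos36° + T_BC·cos72° = 0 → T_BC = 2.61803·T_AC.
ΣF_y = 0: T_AC·sin36° + T_BC·sin72° = 270.
Substitute: T_AC·(0.587785 + 2.61803·0.951057) = 270 → T_AC = 87.7284 ≈ 87.73 lb.
Then T_BC = 2.61803 × 87.7284 = 229.7 lb.

T_AC = 87.73 lb, T_BC = 229.7 lb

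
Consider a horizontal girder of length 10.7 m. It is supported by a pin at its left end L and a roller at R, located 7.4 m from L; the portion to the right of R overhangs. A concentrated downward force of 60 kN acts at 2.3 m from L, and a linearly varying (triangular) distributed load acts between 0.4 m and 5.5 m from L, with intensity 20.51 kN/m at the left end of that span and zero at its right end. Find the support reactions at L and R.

L_x = 0, L_y = 78.81 kN, R_y = 33.49 kN

Resultant of the triangular load: ½ × 20.51 × 5.1 = 52.3005 kN, acting at 2.1 m from L (one-third of the span from the peak).
Moments about L: R_y·7.4 − 60·2.3 − (½·20.51·5.1)·2.1 = 0 → R_y = 247.83105/7.4 = 33.4907 ≈ 33.49 kN.
ΣF_y = 0: L_y + 33.4907 − 60 − ½·20.51·5.1 = 0 → L_y = 78.81 kN.
ΣF_x = 0: no horizontal applied forces, so L_x = 0.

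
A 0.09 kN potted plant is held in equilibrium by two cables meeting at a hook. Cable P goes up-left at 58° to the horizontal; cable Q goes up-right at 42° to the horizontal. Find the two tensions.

ΣF_x = 0: −T_P·cos58° + T_Q·cos42° = 0 → T_Q = 0.713077·T_P.
ΣF_y = 0: T_P·sin58° + T_Q·sin42° = 0.09.
Substitute: T_P·(0.848048 + 0.713077·0.669131) = 0.09 → T_P = 0.0679148 ≈ 0.06791 kN.
Then T_Q = 0.713077 × 0.0679148 = 0.04843 kN.

T_P = 0.06791 kN, T_Q = 0.04843 kN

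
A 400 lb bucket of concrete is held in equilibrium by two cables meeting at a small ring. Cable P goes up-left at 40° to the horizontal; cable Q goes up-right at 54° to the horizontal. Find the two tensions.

T_P = 235.7 lb, T_Q = 307.2 lb

ΣF_x = 0: −T_P·cos40° + T_Q·cos54° = 0 → T_Q = 1.30327·T_P.
ΣF_y = 0: T_P·sin40° + T_Q·sin54° = 400.
Substitute: T_P·(0.642788 + 1.30327·0.809017) = 400 → T_P = 235.688 ≈ 235.7 lb.
Then T_Q = 1.30327 × 235.688 = 307.2 lb.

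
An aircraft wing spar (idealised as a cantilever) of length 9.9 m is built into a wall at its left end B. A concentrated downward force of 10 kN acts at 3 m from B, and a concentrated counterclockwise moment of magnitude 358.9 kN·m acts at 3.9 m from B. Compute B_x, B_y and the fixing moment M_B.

ΣF_x = 0: B_x = 0.
ΣF_y = 0: B_y − 10 = 0 → B_y = 10.00 kN.
ΣM about B: M_B − 10·3 + 358.9 = 0 → M_B = -328.9 kN·m.

B_x = 0, B_y = 10.00 kN, M_B = -328.9 kN·m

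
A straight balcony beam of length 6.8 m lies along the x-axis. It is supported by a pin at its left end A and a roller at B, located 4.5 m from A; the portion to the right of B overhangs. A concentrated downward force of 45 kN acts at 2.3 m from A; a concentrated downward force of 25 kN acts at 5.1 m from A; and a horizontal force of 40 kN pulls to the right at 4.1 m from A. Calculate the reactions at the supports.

Moments about A: B_y·4.5 − 45·2.3 − 25·5.1 = 0 → B_y = 231/4.5 = 51.3333 ≈ 51.33 kN.
ΣF_y = 0: A_y + 51.3333 − 45 − 25 = 0 → A_y = 18.67 kN.
ΣF_x = 0: A_x + 40 = 0 → A_x = -40.00 kN.

A_x = -40.00 kN, A_y = 18.67 kN, B_y = 51.33 kN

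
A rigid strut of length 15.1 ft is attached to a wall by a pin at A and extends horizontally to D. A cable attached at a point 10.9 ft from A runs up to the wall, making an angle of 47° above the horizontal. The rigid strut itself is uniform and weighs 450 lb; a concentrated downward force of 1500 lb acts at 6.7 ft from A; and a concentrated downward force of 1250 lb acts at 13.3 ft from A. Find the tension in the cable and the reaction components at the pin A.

ΣM about A: T·sin47°·10.9 − 450·7.55 − 1500·6.7 − 1250·13.3 = 0 → T = 30072.5/(10.9·0.731354) = 3772.38 ≈ 3772 lb.
ΣF_x = 0: A_x − T·cos47° = 0 → A_x = 3772.38 × 0.681998 = 2573 lb.
ΣF_y = 0: A_y + T·sin47° − 450 − 1500 − 1250 = 0 → A_y = 3200 − 3772.38 × 0.731354 = 441.1 lb.

T = 3772 lb, A_x = 2573 lb, A_y = 441.1 lb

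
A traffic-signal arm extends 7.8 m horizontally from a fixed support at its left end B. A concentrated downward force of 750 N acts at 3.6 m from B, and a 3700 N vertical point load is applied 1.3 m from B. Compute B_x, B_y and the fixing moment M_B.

ΣF_x = 0: B_x = 0.
ΣF_y = 0: B_y − 750 − 3700 = 0 → B_y = 4450 N.
ΣM about B: M_B − 750·3.6 − 3700·1.3 = 0 → M_B = 7510 N·m.

B_x = 0, B_y = 4450 N, M_B = 7510 N·m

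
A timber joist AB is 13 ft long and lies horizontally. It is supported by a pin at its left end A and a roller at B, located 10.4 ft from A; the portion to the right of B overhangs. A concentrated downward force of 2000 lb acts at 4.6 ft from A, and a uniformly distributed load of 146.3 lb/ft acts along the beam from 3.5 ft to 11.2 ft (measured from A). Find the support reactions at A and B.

Resultant of the distributed load: 146.3 × 7.7 = 1126.51 lb at 7.35 ft from A.
Moments about A: B_y·10.4 − 2000·4.6 − (146.3·7.7)·7.35 = 0 → B_y = 17479.8485/10.4 = 1680.75 ≈ 1681 lb.
ΣF_y = 0: A_y + 1680.75 − 2000 − 146.3·7.7 = 0 → A_y = 1446 lb.
ΣF_x = 0: no horizontal applied forces, so A_x = 0.

A_x = 0, A_y = 1446 lb, B_y = 1681 lb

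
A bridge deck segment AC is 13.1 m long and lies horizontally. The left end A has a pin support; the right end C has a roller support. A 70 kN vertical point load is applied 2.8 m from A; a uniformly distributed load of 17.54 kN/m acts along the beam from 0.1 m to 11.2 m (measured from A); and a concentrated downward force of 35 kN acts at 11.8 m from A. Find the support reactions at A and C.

Resultant of the distributed load: 17.54 × 11.1 = 194.694 kN at 5.65 m from A.
ΣM about A: C_y·13.1 − 70·2.8 − (17.54·11.1)·5.65 − 35·11.8 = 0 → C_y = 1709.0211/13.1 = 130.46 ≈ 130.5 kN.
ΣF_y = 0: A_y + 130.46 − 70 − 17.54·11.1 − 35 = 0 → A_y = 169.2 kN.
ΣF_x = 0: no horizontal applied forces, so A_x = 0.

A_x = 0, A_y = 169.2 kN, C_y = 130.5 kN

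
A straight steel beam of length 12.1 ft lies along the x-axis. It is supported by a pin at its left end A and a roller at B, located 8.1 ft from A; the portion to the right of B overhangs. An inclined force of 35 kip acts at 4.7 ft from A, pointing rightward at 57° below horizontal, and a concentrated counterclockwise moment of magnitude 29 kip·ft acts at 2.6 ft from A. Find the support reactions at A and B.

Moments about A: B_y·8.1 − 35·sin57°·4.7 + 29 = 0 → B_y = 108.961/8.1 = 13.452 ≈ 13.45 kip.
ΣF_y = 0: A_y + 13.452 − 35·sin57° = 0 → A_y = 15.90 kip.
ΣF_x = 0: A_x + 35·cos57° = 0 → A_x = -19.06 kip.

A_x = -19.06 kip, A_y = 15.90 kip, B_y = 13.45 kip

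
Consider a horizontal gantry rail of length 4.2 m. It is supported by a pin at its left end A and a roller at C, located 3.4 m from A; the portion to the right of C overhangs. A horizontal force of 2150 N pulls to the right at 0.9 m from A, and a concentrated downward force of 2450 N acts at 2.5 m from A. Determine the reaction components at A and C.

A_x = -2150 N, A_y = 648.5 N, C_y = 1801 N

Moments about A: C_y·3.4 − 2450·2.5 = 0 → C_y = 6125/3.4 = 1801.47 ≈ 1801 N.
ΣF_y = 0: A_y + 1801.47 − 2450 = 0 → A_y = 648.5 N.
ΣF_x = 0: A_x + 2150 = 0 → A_x = -2150 N.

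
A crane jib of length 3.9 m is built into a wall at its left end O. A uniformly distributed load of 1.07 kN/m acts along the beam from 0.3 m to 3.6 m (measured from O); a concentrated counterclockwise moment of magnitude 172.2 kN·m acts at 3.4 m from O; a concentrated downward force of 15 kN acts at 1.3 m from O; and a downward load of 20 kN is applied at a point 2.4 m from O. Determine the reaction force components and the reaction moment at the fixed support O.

Resultant of the distributed load: 1.07 × 3.3 = 3.531 kN at 1.95 m from O.
ΣF_x = 0: O_x = 0.
ΣF_y = 0: O_y − 1.07·3.3 − 15 − 20 = 0 → O_y = 38.53 kN.
ΣM about O: M_O − (1.07·3.3)·1.95 + 172.2 − 15·1.3 − 20·2.4 = 0 → M_O = -97.81 kN·m.

O_x = 0, O_y = 38.53 kN, M_O = -97.81 kN·m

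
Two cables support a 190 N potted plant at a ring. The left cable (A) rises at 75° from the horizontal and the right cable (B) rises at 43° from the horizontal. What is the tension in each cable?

T_A = 157.4 N, T_B = 55.69 N

ΣF_x = 0: −T_A·cos75° + T_B·cos43° = 0 → T_B = 0.35389·T_A.
ΣF_y = 0: T_A·sin75° + T_B·sin43° = 190.
Substitute: T_A·(0.965926 + 0.35389·0.681998) = 190 → T_A = 157.379 ≈ 157.4 N.
Then T_B = 0.35389 × 157.379 = 55.69 N.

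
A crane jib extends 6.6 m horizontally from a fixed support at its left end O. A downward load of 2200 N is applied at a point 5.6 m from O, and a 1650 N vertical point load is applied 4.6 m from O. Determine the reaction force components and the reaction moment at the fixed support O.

ΣF_x = 0: O_x = 0.
ΣF_y = 0: O_y − 2200 − 1650 = 0 → O_y = 3850 N.
ΣM about O: M_O − 2200·5.6 − 1650·4.6 = 0 → M_O = 19910 N·m.

O_x = 0, O_y = 3850 N, M_O = 19910 N·m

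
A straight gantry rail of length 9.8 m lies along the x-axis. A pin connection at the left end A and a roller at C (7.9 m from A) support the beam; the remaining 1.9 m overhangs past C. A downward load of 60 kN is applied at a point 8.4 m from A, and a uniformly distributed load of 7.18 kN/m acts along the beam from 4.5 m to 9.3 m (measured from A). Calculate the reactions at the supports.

Resultant of the distributed load: 7.18 × 4.8 = 34.464 kN at 6.9 m from A.
Taking moments about A: C_y·7.9 − 60·8.4 − (7.18·4.8)·6.9 = 0 → C_y = 741.8016/7.9 = 93.8989 ≈ 93.90 kN.
ΣF_y = 0: A_y + 93.8989 − 60 − 7.18·4.8 = 0 → A_y = 0.5651 kN.
ΣF_x = 0: no horizontal applied forces, so A_x = 0.

A_x = 0, A_y = 0.5651 kN, C_y = 93.90 kN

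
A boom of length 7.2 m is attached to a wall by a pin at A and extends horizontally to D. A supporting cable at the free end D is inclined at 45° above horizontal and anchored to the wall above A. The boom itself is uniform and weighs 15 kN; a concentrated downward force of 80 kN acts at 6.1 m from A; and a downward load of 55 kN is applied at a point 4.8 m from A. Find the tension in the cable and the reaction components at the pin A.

ΣM about A: T·sin45°·7.2 − 15·3.6 − 80·6.1 − 55·4.8 = 0 → T = 806/(7.2·0.707107) = 158.313 ≈ 158.3 kN.
ΣF_x = 0: A_x − T·cos45° = 0 → A_x = 158.313 × 0.707107 = 111.9 kN.
ΣF_y = 0: A_y + T·sin45° − 15 − 80 − 55 = 0 → A_y = 150 − 158.313 × 0.707107 = 38.06 kN.

T = 158.3 kN, A_x = 111.9 kN, A_y = 38.06 kN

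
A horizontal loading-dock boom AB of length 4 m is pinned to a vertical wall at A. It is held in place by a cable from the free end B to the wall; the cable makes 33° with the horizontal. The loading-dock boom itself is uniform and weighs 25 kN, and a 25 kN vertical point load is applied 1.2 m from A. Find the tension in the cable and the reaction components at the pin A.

T = 36.72 kN, A_x = 30.80 kN, A_y = 30.00 kN

ΣM about A: T·sin33°·4 − 25·2 − 25·1.2 = 0 → T = 80/(4·0.544639) = 36.7216 ≈ 36.72 kN.
ΣF_x = 0: A_x − T·cos33° = 0 → A_x = 36.7216 × 0.838671 = 30.80 kN.
ΣF_y = 0: A_y + T·sin33° − 25 − 25 = 0 → A_y = 50 − 36.7216 × 0.544639 = 30.00 kN.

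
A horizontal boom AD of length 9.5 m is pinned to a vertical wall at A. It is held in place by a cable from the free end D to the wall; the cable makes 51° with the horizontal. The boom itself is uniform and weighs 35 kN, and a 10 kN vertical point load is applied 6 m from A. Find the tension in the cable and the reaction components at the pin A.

T = 30.65 kN, A_x = 19.29 kN, A_y = 21.18 kN

ΣM about A: T·sin51°·9.5 − 35·4.75 − 10·6 = 0 → T = 226.25/(9.5·0.777146) = 30.6452 ≈ 30.65 kN.
ΣF_x = 0: A_x − T·cos51° = 0 → A_x = 30.6452 × 0.62932 = 19.29 kN.
ΣF_y = 0: A_y + T·sin51° − 35 − 10 = 0 → A_y = 45 − 30.6452 × 0.777146 = 21.18 kN.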